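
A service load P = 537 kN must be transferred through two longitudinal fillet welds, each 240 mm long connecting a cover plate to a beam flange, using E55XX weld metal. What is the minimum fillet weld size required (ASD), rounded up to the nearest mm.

E55XX → F_EXX = 550 MPa.
Total weld length L = 480 mm.
Required throat t_e = P × Ω / (0.6 F_EXX × L) = 537 × 2.0 / (0.6 × 550 × 480 × 10⁻³) = 6.78 mm.
Required leg w = t_e / 0.707 = 9.59 mm → use 10 mm.

w = 10 mm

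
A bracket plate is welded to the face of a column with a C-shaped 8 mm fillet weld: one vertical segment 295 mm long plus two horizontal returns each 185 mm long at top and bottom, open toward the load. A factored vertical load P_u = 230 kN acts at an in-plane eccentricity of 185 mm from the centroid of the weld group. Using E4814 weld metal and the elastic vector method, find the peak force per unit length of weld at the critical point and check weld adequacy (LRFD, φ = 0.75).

f_max ≈ 937 N/mm; adequate

E48XX → F_EXX = 480 MPa.
Total weld length L_w = 665 mm. Treat welds as unit-width lines.
Centroid: x̄ = 2×185×92.5 / 665 = 51.47 mm from the vertical weld.
Polar moment about centroid: J = I_x + I_y = [295³/12 + 2×185×147.5²] + [295×51.47² + 2(185³/12 + 185×41.03²)] = 12650000 mm³.
Direct shear f_v = P/L_w = 230×10³ / 665 = 345.9 N/mm (vertical).
Torsion M = P·e = 230×10³ × 185 = 42550000 N·mm.
Critical point at (x, y) = (133.5, 147.5) from centroid. f_tx = M·y/J = 496.2 N/mm; f_ty = M·x/J = 449.2 N/mm.
Resultant f_max = √[f_tx² + (f_v + f_ty)²] = √[496.2² + (345.9 + 449.2)²] = 937.2 N/mm.
Capacity per unit length: φr_n = 0.75 × 0.6 × 480 × (0.707 × 8) = 1222 N/mm.
937.2 ≤ 1222 → adequate.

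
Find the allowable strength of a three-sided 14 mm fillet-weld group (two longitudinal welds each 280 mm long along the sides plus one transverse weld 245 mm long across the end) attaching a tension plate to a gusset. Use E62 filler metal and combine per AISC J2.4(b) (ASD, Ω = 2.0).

R_n/Ω ≈ 1550 kN

E62XX → F_EXX = 620 MPa.
t_e = 0.707 × 14 = 9.898 mm.
R_nwl = 0.6 × 620 × 9.898 × 560 × 10⁻³ = 2062 kN (longitudinal, 2 welds).
R_nwt = 0.6 × 620 × 9.898 × 245 × 10⁻³ = 902.1 kN (transverse, base value).
(i) R_nwl + R_nwt = 2964 kN; (ii) 0.85 R_nwl + 1.5 R_nwt = 3106 kN.
R_n = max = 3106 kN [governs: (ii)]; R_n/Ω = 1553 kN.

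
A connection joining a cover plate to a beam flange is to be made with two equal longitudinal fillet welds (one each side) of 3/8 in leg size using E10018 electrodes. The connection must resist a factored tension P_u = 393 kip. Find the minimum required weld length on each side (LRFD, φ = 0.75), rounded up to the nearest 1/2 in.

E100XX → F_EXX = 100 ksi.
Throat t_e = 0.707 × 0.375 = 0.2651 in.
φr_n = 0.75 × 0.6 × 100 × 0.2651 = 11.93 kip/in.
L_req = P_u / φr_n = 393 / 11.93 = 32.94 in total.
Per side: 32.94 / 2 = 16.47 in.
Round up → use L = 16.5 in on each side.

L = 16.5 in on each side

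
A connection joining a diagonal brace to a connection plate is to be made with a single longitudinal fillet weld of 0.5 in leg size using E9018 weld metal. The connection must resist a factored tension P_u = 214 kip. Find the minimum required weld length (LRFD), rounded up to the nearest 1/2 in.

E90XX → F_EXX = 90 ksi.
Throat t_e = 0.707 × 0.5 = 0.3535 in.
φr_n = 0.75 × 0.6 × 90 × 0.3535 = 14.32 kip/in.
L_req = P_u / φr_n = 214 / 14.32 = 14.95 in total.
Round up → use L = 15 in.

L = 15 in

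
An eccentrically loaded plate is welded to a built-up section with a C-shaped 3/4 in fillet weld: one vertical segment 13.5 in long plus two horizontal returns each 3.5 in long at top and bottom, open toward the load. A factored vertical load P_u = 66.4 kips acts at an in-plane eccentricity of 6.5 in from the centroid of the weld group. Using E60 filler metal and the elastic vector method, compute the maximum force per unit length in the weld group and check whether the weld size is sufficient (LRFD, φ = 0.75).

f_max ≈ 7.69 kip/in; adequate

E60XX → F_EXX = 60 ksi.
Total weld length L_w = 20.5 in. Treat welds as unit-width lines.
Centroid: x̄ = 2×3.5×1.75 / 20.5 = 0.5976 in from the vertical weld.
Polar moment about centroid: J = I_x + I_y = [13.5³/12 + 2×3.5×6.75²] + [13.5×0.5976² + 2(3.5³/12 + 3.5×1.152²)] = 545.2 in³.
Direct shear f_v = P/L_w = 66.4 / 20.5 = 3.239 kip/in (vertical).
Torsion M = P·e = 66.4 × 6.5 = 431.6 kip·in.
Critical point at (x, y) = (2.902, 6.75) from centroid. f_tx = M·y/J = 5.343 kip/in; f_ty = M·x/J = 2.298 kip/in.
Resultant f_max = √[f_tx² + (f_v + f_ty)²] = √[5.343² + (3.239 + 2.298)²] = 7.694 kip/in.
Capacity per unit length: φr_n = 0.75 × 0.6 × 60 × (0.707 × 0.75) = 14.32 kip/in.
7.694 ≤ 14.32 → adequate.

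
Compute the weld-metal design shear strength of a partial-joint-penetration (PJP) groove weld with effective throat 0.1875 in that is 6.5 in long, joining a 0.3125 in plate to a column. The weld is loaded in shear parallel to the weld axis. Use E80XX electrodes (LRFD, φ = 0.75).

φR_n ≈ 43.9 kips

E80XX → F_EXX = 80 ksi.
Effective throat (given) t_e = 0.1875 in.
A_we = 0.1875 × 6.5 = 1.219 in².
F_nw = 0.6 F_EXX = 48 ksi.
φR_n = 0.75 × 48 × 1.219 = 43.88 kips.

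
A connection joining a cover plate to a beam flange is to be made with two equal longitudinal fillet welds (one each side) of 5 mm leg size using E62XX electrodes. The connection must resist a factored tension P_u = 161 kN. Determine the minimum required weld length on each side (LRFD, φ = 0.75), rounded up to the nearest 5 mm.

L = 85 mm on each side

E62XX → F_EXX = 620 MPa.
Throat t_e = 0.707 × 5 = 3.535 mm.
φr_n = 0.75 × 0.6 × 620 × 3.535 × 10⁻³ = 0.9863 kN/mm.
L_req = P_u / φr_n = 161 / 0.9863 = 163.2 mm total.
Per side: 163.2 / 2 = 81.62 mm.
Round up → use L = 85 mm on each side.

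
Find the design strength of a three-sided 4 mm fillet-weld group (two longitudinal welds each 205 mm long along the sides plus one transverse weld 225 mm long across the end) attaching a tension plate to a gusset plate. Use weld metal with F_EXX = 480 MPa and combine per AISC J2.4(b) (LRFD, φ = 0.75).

t_e = 0.707 × 4 = 2.828 mm.
R_nwl = 0.6 × 480 × 2.828 × 410 × 10⁻³ = 333.9 kN (longitudinal, 2 welds).
R_nwt = 0.6 × 480 × 2.828 × 225 × 10⁻³ = 183.3 kN (transverse, base value).
(i) R_nwl + R_nwt = 517.2 kN; (ii) 0.85 R_nwl + 1.5 R_nwt = 558.7 kN.
R_n = max = 558.7 kN [governs: (ii)]; φR_n = 419 kN.

φR_n ≈ 419 kN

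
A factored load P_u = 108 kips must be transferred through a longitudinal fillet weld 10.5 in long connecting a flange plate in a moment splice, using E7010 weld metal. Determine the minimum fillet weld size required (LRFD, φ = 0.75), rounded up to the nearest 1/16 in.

E70XX → F_EXX = 70 ksi.
Total weld length L = 10.5 in.
Required throat t_e = P_u / (φ × 0.6 F_EXX × L) = 108 / (0.75 × 0.6 × 70 × 10.5) = 0.3265 in.
Required leg w = t_e / 0.707 = 0.4619 in → use 1/2 in.

w = 1/2 in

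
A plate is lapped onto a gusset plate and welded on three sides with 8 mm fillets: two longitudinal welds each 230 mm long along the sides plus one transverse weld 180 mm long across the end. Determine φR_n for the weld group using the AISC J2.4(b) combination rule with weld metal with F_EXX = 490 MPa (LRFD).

t_e = 0.707 × 8 = 5.656 mm.
R_nwl = 0.6 × 490 × 5.656 × 460 × 10⁻³ = 764.9 kN (longitudinal, 2 welds).
R_nwt = 0.6 × 490 × 5.656 × 180 × 10⁻³ = 299.3 kN (transverse, base value).
(i) R_nwl + R_nwt = 1064 kN; (ii) 0.85 R_nwl + 1.5 R_nwt = 1099 kN.
R_n = max = 1099 kN [governs: (ii)]; φR_n = 824.4 kN.

φR_n ≈ 824 kN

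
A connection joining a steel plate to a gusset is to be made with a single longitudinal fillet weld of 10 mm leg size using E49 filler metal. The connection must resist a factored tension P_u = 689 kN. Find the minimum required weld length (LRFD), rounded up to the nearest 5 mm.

E49XX → F_EXX = 490 MPa.
Throat t_e = 0.707 × 10 = 7.07 mm.
φr_n = 0.75 × 0.6 × 490 × 7.07 × 10⁻³ = 1.559 kN/mm.
L_req = P_u / φr_n = 689 / 1.559 = 442 mm total.
Round up → use L = 445 mm.

L = 445 mm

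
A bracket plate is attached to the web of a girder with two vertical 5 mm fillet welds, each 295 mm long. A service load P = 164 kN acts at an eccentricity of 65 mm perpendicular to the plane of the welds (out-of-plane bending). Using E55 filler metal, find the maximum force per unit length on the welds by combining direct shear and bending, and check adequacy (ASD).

f_max ≈ 461 N/mm; adequate

E55XX → F_EXX = 550 MPa.
L_w = 2 × 295 = 590 mm; section modulus (unit throat) S = 2 × L²/6 = 29010 mm².
Direct shear f_v = P/L_w = 164×10³/590 = 278 N/mm.
Moment M = P × e = 164×10³ × 65 = 10660000 N·mm; bending f_b = M/S = 367.5 N/mm.
f_max = √(f_v² + f_b²) = √(278² + 367.5²) = 460.8 N/mm.
r_n/Ω = (1/2.0) × 0.6 × 550 × (0.707 × 5) = 583.3 N/mm → adequate.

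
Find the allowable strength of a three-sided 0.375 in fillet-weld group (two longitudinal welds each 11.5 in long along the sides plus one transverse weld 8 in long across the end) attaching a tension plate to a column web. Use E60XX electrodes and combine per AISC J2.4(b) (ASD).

R_n/Ω ≈ 151 kip

E60XX → F_EXX = 60 ksi.
t_e = 0.707 × 0.375 = 0.2651 in.
R_nwl = 0.6 × 60 × 0.2651 × 23 = 219.5 kip (longitudinal, 2 welds).
R_nwt = 0.6 × 60 × 0.2651 × 8 = 76.36 kip (transverse, base value).
(i) R_nwl + R_nwt = 295.9 kip; (ii) 0.85 R_nwl + 1.5 R_nwt = 301.1 kip.
R_n = max = 301.1 kip [governs: (ii)]; R_n/Ω = 150.6 kip.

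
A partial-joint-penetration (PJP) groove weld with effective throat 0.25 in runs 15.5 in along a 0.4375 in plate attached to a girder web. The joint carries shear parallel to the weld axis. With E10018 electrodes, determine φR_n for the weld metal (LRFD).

φR_n ≈ 174 kip

E100XX → F_EXX = 100 ksi.
Effective throat (given) t_e = 0.25 in.
A_we = 0.25 × 15.5 = 3.875 in².
F_nw = 0.6 F_EXX = 60 ksi.
φR_n = 0.75 × 60 × 3.875 = 174.4 kip.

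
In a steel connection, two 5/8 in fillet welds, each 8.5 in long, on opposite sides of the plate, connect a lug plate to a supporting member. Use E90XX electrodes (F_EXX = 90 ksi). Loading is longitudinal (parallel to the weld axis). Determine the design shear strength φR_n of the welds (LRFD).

φR_n ≈ 304 kip

Effective throat t_e = 0.707 × 0.625 = 0.4419 in.
Total length L = 17 in; A_we = 0.4419 × 17 = 7.512 in².
F_nw = 0.6 F_EXX = 0.6 × 90 = 54 ksi.
φR_n = 0.75 × 54 × 7.512 = 304.2 kip.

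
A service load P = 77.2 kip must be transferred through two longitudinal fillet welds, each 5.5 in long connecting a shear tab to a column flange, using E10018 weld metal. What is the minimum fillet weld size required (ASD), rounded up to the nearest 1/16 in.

E100XX → F_EXX = 100 ksi.
Total weld length L = 11 in.
Required throat t_e = P × Ω / (0.6 F_EXX × L) = 77.2 × 2.0 / (0.6 × 100 × 11) = 0.2339 in.
Required leg w = t_e / 0.707 = 0.3309 in → use 3/8 in.

w = 3/8 in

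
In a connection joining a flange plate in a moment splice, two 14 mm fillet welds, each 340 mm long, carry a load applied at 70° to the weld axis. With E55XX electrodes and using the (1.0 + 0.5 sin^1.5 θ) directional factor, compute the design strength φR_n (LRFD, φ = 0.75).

φR_n ≈ 2420 kN

E55XX → F_EXX = 550 MPa.
t_e = 0.707 × 14 = 9.898 mm; A_we = 9.898 × 680 = 6731 mm².
Directional factor: 1.0 + 0.5 sin^1.5(70°) = 1.455.
F_nw = 0.6 × 550 × 1.455 = 480.3 MPa.
φR_n = 0.75 × 480.3 × 6731 × 10⁻³ = 2425 kN.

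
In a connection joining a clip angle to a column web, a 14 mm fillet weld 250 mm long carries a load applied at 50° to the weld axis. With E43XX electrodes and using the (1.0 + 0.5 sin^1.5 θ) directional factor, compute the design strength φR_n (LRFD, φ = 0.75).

φR_n ≈ 639 kN

E43XX → F_EXX = 430 MPa.
t_e = 0.707 × 14 = 9.898 mm; A_we = 9.898 × 250 = 2474 mm².
Directional factor: 1.0 + 0.5 sin^1.5(50°) = 1.335.
F_nw = 0.6 × 430 × 1.335 = 344.5 MPa.
φR_n = 0.75 × 344.5 × 2474 × 10⁻³ = 639.3 kN.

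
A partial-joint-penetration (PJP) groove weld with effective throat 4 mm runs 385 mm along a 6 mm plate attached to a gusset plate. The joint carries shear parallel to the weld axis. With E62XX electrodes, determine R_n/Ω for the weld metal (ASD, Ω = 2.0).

R_n/Ω ≈ 286 kN

E62XX → F_EXX = 620 MPa.
Effective throat (given) t_e = 4 mm.
A_we = 4 × 385 = 1540 mm².
F_nw = 0.6 F_EXX = 372 MPa.
R_n/Ω = (372 × 1540) / 2.0 × 10⁻³ = 286.4 kN.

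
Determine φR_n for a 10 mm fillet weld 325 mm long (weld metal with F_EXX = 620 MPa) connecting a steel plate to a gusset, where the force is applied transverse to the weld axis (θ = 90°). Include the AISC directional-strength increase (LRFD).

t_e = 0.707 × 10 = 7.07 mm; A_we = 7.07 × 325 = 2298 mm².
Directional factor: 1.0 + 0.5 sin^1.5(90°) = 1.5.
F_nw = 0.6 × 620 × 1.5 = 558 MPa.
φR_n = 0.75 × 558 × 2298 × 10⁻³ = 961.6 kN.

φR_n ≈ 962 kN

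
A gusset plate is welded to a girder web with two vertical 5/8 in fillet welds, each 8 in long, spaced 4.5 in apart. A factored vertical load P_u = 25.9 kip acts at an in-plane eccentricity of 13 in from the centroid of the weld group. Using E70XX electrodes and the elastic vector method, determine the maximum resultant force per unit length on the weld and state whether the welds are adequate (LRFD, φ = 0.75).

f_max ≈ 10.2 kip/in; adequate

E70XX → F_EXX = 70 ksi.
Total weld length L_w = 16 in. Treat welds as unit-width lines.
Polar moment about centroid: J = 2[d³/12 + d(b/2)²] = 2[8³/12 + 8×2.25²] = 166.3 in³.
Direct shear f_v = P/L_w = 25.9 / 16 = 1.619 kip/in (vertical).
Torsion M = P·e = 25.9 × 13 = 336.7 kip·in.
Critical point at (x, y) = (2.25, 4) from centroid. f_tx = M·y/J = 8.097 kip/in; f_ty = M·x/J = 4.555 kip/in.
Resultant f_max = √[f_tx² + (f_v + f_ty)²] = √[8.097² + (1.619 + 4.555)²] = 10.18 kip/in.
Capacity per unit length: φr_n = 0.75 × 0.6 × 70 × (0.707 × 0.625) = 13.92 kip/in.
10.18 ≤ 13.92 → adequate.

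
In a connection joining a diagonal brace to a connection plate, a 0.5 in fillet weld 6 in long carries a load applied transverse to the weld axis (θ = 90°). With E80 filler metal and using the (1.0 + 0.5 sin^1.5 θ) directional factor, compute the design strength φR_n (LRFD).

E80XX → F_EXX = 80 ksi.
t_e = 0.707 × 0.5 = 0.3535 in; A_we = 0.3535 × 6 = 2.121 in².
Directional factor: 1.0 + 0.5 sin^1.5(90°) = 1.5.
F_nw = 0.6 × 80 × 1.5 = 72 ksi.
φR_n = 0.75 × 72 × 2.121 = 114.5 kips.

φR_n ≈ 115 kips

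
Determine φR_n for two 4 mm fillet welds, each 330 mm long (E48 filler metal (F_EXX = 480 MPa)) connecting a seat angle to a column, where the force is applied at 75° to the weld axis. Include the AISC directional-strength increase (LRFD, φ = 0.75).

φR_n ≈ 595 kN

t_e = 0.707 × 4 = 2.828 mm; A_we = 2.828 × 660 = 1866 mm².
Directional factor: 1.0 + 0.5 sin^1.5(75°) = 1.475.
F_nw = 0.6 × 480 × 1.475 = 424.7 MPa.
φR_n = 0.75 × 424.7 × 1866 × 10⁻³ = 594.5 kN.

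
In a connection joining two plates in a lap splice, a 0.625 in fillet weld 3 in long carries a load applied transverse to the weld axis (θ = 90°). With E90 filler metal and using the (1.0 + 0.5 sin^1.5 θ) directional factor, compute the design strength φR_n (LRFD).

E90XX → F_EXX = 90 ksi.
t_e = 0.707 × 0.625 = 0.4419 in; A_we = 0.4419 × 3 = 1.326 in².
Directional factor: 1.0 + 0.5 sin^1.5(90°) = 1.5.
F_nw = 0.6 × 90 × 1.5 = 81 ksi.
φR_n = 0.75 × 81 × 1.326 = 80.53 kips.

φR_n ≈ 80.5 kips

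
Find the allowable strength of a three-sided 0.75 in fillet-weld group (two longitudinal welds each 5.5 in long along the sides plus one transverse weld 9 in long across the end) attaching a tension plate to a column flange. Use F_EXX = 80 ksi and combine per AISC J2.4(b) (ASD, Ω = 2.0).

R_n/Ω ≈ 291 kips

t_e = 0.707 × 0.75 = 0.5302 in.
R_nwl = 0.6 × 80 × 0.5302 × 11 = 280 kips (longitudinal, 2 welds).
R_nwt = 0.6 × 80 × 0.5302 × 9 = 229.1 kips (transverse, base value).
(i) R_nwl + R_nwt = 509 kips; (ii) 0.85 R_nwl + 1.5 R_nwt = 581.6 kips.
R_n = max = 581.6 kips [governs: (ii)]; R_n/Ω = 290.8 kips.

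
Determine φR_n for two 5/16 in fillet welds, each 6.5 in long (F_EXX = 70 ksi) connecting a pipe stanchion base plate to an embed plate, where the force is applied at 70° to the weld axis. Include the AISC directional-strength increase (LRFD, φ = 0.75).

t_e = 0.707 × 0.3125 = 0.2209 in; A_we = 0.2209 × 13 = 2.872 in².
Directional factor: 1.0 + 0.5 sin^1.5(70°) = 1.455.
F_nw = 0.6 × 70 × 1.455 = 61.13 ksi.
φR_n = 0.75 × 61.13 × 2.872 = 131.7 kips.

φR_n ≈ 132 kips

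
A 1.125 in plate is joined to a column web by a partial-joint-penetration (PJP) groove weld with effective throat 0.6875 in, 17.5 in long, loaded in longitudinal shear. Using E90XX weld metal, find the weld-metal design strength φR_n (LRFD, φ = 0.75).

E90XX → F_EXX = 90 ksi.
Effective throat (given) t_e = 0.6875 in.
A_we = 0.6875 × 17.5 = 12.03 in².
F_nw = 0.6 F_EXX = 54 ksi.
φR_n = 0.75 × 54 × 12.03 = 487.3 kip.

φR_n ≈ 487 kip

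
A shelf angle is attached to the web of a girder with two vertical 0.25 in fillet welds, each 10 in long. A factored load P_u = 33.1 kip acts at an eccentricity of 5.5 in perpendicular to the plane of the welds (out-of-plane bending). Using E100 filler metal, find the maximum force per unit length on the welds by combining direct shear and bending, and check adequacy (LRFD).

E100XX → F_EXX = 100 ksi.
L_w = 2 × 10 = 20 in; section modulus (unit throat) S = 2 × L²/6 = 33.33 in².
Direct shear f_v = P/L_w = 33.1/20 = 1.655 kip/in.
Moment M = P × e = 33.1 × 5.5 = 182.05 kip·in; bending f_b = M/S = 5.462 kip/in.
f_max = √(f_v² + f_b²) = √(1.655² + 5.462²) = 5.707 kip/in.
φr_n = 0.75 × 0.6 × 100 × (0.707 × 0.25) = 7.954 kip/in → adequate.

f_max ≈ 5.71 kip/in; adequate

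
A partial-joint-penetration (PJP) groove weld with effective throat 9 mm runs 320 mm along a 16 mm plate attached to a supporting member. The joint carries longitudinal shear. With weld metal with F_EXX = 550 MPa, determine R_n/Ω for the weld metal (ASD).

R_n/Ω ≈ 475 kN

Effective throat (given) t_e = 9 mm.
A_we = 9 × 320 = 2880 mm².
F_nw = 0.6 F_EXX = 330 MPa.
R_n/Ω = (330 × 2880) / 2.0 × 10⁻³ = 475.2 kN.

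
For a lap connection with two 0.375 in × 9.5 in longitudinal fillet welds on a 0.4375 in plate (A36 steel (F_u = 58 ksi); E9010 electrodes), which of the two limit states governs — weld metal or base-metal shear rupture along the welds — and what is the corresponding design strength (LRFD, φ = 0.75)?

φR_n ≈ 204 kips (weld metal governs)

E90XX → F_EXX = 90 ksi.
t_e = 0.707 × 0.375 = 0.2651 in; L = 19 in.
Weld metal: φR_n = 0.75 × 0.6 × 90 × 0.2651 × 19 = 204 kips.
Base metal (shear rupture): φR_n = 0.75 × 0.6 × 58 × 0.4375 × 19 = 217 kips.
Governing: weld metal.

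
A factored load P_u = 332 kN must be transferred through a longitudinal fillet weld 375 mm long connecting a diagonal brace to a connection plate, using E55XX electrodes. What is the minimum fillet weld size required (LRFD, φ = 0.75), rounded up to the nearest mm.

E55XX → F_EXX = 550 MPa.
Total weld length L = 375 mm.
Required throat t_e = P_u / (φ × 0.6 F_EXX × L) = 332 / (0.75 × 0.6 × 550 × 375 × 10⁻³) = 3.577 mm.
Required leg w = t_e / 0.707 = 5.06 mm → use 6 mm.

w = 6 mm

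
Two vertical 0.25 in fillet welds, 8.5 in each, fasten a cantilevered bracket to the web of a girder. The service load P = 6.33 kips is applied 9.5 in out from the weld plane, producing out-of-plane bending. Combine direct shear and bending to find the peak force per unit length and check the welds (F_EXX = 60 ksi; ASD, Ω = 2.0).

L_w = 2 × 8.5 = 17 in; section modulus (unit throat) S = 2 × L²/6 = 24.08 in².
Direct shear f_v = P/L_w = 6.33/17 = 0.3724 kip/in.
Moment M = P × e = 6.33 × 9.5 = 60.135 kip·in; bending f_b = M/S = 2.497 kip/in.
f_max = √(f_v² + f_b²) = √(0.3724² + 2.497²) = 2.525 kip/in.
r_n/Ω = (1/2.0) × 0.6 × 60 × (0.707 × 0.25) = 3.181 kip/in → adequate.

f_max ≈ 2.52 kip/in; adequate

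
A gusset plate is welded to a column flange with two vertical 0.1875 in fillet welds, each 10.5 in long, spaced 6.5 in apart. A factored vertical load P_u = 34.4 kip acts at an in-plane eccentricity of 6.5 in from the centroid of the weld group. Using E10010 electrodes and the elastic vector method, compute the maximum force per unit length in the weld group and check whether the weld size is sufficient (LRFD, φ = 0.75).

E100XX → F_EXX = 100 ksi.
Total weld length L_w = 21 in. Treat welds as unit-width lines.
Polar moment about centroid: J = 2[d³/12 + d(b/2)²] = 2[10.5³/12 + 10.5×3.25²] = 414.8 in³.
Direct shear f_v = P/L_w = 34.4 / 21 = 1.638 kip/in (vertical).
Torsion M = P·e = 34.4 × 6.5 = 223.6 kip·in.
Critical point at (x, y) = (3.25, 5.25) from centroid. f_tx = M·y/J = 2.83 kip/in; f_ty = M·x/J = 1.752 kip/in.
Resultant f_max = √[f_tx² + (f_v + f_ty)²] = √[2.83² + (1.638 + 1.752)²] = 4.416 kip/in.
Capacity per unit length: φr_n = 0.75 × 0.6 × 100 × (0.707 × 0.1875) = 5.965 kip/in.
4.416 ≤ 5.965 → adequate.

f_max ≈ 4.42 kip/in; adequate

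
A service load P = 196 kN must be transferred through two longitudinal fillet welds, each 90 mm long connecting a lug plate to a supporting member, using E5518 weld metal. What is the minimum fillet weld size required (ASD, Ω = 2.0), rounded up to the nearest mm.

w = 10 mm

E55XX → F_EXX = 550 MPa.
Total weld length L = 180 mm.
Required throat t_e = P × Ω / (0.6 F_EXX × L) = 196 × 2.0 / (0.6 × 550 × 180 × 10⁻³) = 6.599 mm.
Required leg w = t_e / 0.707 = 9.334 mm → use 10 mm.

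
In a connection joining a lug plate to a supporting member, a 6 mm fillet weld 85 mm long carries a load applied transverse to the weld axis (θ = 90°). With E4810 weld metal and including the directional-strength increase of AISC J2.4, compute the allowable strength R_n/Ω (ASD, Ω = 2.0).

R_n/Ω ≈ 77.9 kN

E48XX → F_EXX = 480 MPa.
t_e = 0.707 × 6 = 4.242 mm; A_we = 4.242 × 85 = 360.6 mm².
Directional factor: 1.0 + 0.5 sin^1.5(90°) = 1.5.
F_nw = 0.6 × 480 × 1.5 = 432 MPa.
R_n/Ω = (432 × 360.6) / 2.0 × 10⁻³ = 77.88 kN.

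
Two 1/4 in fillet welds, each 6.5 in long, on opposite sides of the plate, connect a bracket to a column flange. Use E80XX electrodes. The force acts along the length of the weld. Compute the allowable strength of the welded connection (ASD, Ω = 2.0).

R_n/Ω ≈ 55.1 kip

E80XX → F_EXX = 80 ksi.
Effective throat t_e = 0.707 × 0.25 = 0.1767 in.
Total length L = 13 in; A_we = 0.1767 × 13 = 2.298 in².
F_nw = 0.6 F_EXX = 0.6 × 80 = 48 ksi.
R_n = 48 × 2.298 = 110.3 kip; R_n/Ω = 110.3/2.0 = 55.15 kip.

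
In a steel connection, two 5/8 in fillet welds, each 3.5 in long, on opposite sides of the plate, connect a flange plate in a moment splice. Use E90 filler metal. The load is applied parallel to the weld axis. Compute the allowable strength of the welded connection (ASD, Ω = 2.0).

R_n/Ω ≈ 83.5 kip

E90XX → F_EXX = 90 ksi.
Effective throat t_e = 0.707 × 0.625 = 0.4419 in.
Total length L = 7 in; A_we = 0.4419 × 7 = 3.093 in².
F_nw = 0.6 F_EXX = 0.6 × 90 = 54 ksi.
R_n = 54 × 3.093 = 167 kip; R_n/Ω = 167/2.0 = 83.51 kip.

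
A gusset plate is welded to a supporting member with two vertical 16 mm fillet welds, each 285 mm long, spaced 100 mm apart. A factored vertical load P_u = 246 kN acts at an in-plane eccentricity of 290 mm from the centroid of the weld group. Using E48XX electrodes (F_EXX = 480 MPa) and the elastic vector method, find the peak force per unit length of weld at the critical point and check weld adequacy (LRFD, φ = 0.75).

Total weld length L_w = 570 mm. Treat welds as unit-width lines.
Polar moment about centroid: J = 2[d³/12 + d(b/2)²] = 2[285³/12 + 285×50²] = 5283000 mm³.
Direct shear f_v = P/L_w = 246×10³ / 570 = 431.6 N/mm (vertical).
Torsion M = P·e = 246×10³ × 290 = 71340000 N·mm.
Critical point at (x, y) = (50, 142.5) from centroid. f_tx = M·y/J = 1924 N/mm; f_ty = M·x/J = 675.2 N/mm.
Resultant f_max = √[f_tx² + (f_v + f_ty)²] = √[1924² + (431.6 + 675.2)²] = 2220 N/mm.
Capacity per unit length: φr_n = 0.75 × 0.6 × 480 × (0.707 × 16) = 2443 N/mm.
2220 ≤ 2443 → adequate.

f_max ≈ 2220 N/mm; adequate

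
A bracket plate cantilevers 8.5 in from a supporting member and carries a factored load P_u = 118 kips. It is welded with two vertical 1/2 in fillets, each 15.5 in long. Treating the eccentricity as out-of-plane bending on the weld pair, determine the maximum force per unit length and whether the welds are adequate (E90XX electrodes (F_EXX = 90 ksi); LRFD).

L_w = 2 × 15.5 = 31 in; section modulus (unit throat) S = 2 × L²/6 = 80.08 in².
Direct shear f_v = P/L_w = 118/31 = 3.806 kip/in.
Moment M = P × e = 118 × 8.5 = 1003 kip·in; bending f_b = M/S = 12.52 kip/in.
f_max = √(f_v² + f_b²) = √(3.806² + 12.52²) = 13.09 kip/in.
φr_n = 0.75 × 0.6 × 90 × (0.707 × 0.5) = 14.32 kip/in → adequate.

f_max ≈ 13.1 kip/in; adequate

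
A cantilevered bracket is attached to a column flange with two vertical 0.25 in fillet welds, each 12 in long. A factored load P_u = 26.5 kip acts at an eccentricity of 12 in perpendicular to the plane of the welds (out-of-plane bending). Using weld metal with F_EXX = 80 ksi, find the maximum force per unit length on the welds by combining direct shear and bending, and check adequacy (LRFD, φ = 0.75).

L_w = 2 × 12 = 24 in; section modulus (unit throat) S = 2 × L²/6 = 48 in².
Direct shear f_v = P/L_w = 26.5/24 = 1.104 kip/in.
Moment M = P × e = 26.5 × 12 = 318 kip·in; bending f_b = M/S = 6.625 kip/in.
f_max = √(f_v² + f_b²) = √(1.104² + 6.625²) = 6.716 kip/in.
φr_n = 0.75 × 0.6 × 80 × (0.707 × 0.25) = 6.363 kip/in → NOT adequate.

f_max ≈ 6.72 kip/in; NOT adequate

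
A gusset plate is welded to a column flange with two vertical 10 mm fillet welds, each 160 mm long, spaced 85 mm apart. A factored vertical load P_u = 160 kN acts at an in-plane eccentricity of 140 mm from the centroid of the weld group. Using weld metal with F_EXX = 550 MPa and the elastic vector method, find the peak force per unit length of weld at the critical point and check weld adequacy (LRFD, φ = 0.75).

Total weld length L_w = 320 mm. Treat welds as unit-width lines.
Polar moment about centroid: J = 2[d³/12 + d(b/2)²] = 2[160³/12 + 160×42.5²] = 1261000 mm³.
Direct shear f_v = P/L_w = 160×10³ / 320 = 500 N/mm (vertical).
Torsion M = P·e = 160×10³ × 140 = 22400000 N·mm.
Critical point at (x, y) = (42.5, 80) from centroid. f_tx = M·y/J = 1421 N/mm; f_ty = M·x/J = 755.2 N/mm.
Resultant f_max = √[f_tx² + (f_v + f_ty)²] = √[1421² + (500 + 755.2)²] = 1896 N/mm.
Capacity per unit length: φr_n = 0.75 × 0.6 × 550 × (0.707 × 10) = 1750 N/mm.
1896 > 1750 → NOT adequate.

f_max ≈ 1900 N/mm; NOT adequate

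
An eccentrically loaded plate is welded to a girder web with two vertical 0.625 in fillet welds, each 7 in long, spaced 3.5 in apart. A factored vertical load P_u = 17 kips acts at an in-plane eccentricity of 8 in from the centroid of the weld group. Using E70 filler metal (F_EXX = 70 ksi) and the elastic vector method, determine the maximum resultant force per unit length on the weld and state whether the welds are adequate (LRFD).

f_max ≈ 5.96 kip/in; adequate

Total weld length L_w = 14 in. Treat welds as unit-width lines.
Polar moment about centroid: J = 2[d³/12 + d(b/2)²] = 2[7³/12 + 7×1.75²] = 100 in³.
Direct shear f_v = P/L_w = 17 / 14 = 1.214 kip/in (vertical).
Torsion M = P·e = 17 × 8 = 136 kip·in.
Critical point at (x, y) = (1.75, 3.5) from centroid. f_tx = M·y/J = 4.758 kip/in; f_ty = M·x/J = 2.379 kip/in.
Resultant f_max = √[f_tx² + (f_v + f_ty)²] = √[4.758² + (1.214 + 2.379)²] = 5.962 kip/in.
Capacity per unit length: φr_n = 0.75 × 0.6 × 70 × (0.707 × 0.625) = 13.92 kip/in.
5.962 ≤ 13.92 → adequate.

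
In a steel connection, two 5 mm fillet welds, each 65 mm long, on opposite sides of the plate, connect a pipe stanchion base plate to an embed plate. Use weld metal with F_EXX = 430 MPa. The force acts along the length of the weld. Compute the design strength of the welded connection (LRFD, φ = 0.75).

Effective throat t_e = 0.707 × 5 = 3.535 mm.
Total length L = 130 mm; A_we = 3.535 × 130 = 459.5 mm².
F_nw = 0.6 F_EXX = 0.6 × 430 = 258 MPa.
φR_n = 0.75 × 258 × 459.5 × 10⁻³ = 88.92 kN.

φR_n ≈ 88.9 kN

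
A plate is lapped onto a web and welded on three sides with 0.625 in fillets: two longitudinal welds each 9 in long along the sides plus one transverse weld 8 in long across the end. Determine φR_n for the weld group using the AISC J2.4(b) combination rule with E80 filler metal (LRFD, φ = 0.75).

φR_n ≈ 434 kips

E80XX → F_EXX = 80 ksi.
t_e = 0.707 × 0.625 = 0.4419 in.
R_nwl = 0.6 × 80 × 0.4419 × 18 = 381.8 kips (longitudinal, 2 welds).
R_nwt = 0.6 × 80 × 0.4419 × 8 = 169.7 kips (transverse, base value).
(i) R_nwl + R_nwt = 551.5 kips; (ii) 0.85 R_nwl + 1.5 R_nwt = 579 kips.
R_n = max = 579 kips [governs: (ii)]; φR_n = 434.3 kips.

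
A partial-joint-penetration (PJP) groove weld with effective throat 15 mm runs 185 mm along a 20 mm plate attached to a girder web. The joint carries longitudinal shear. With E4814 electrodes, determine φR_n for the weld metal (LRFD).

E48XX → F_EXX = 480 MPa.
Effective throat (given) t_e = 15 mm.
A_we = 15 × 185 = 2775 mm².
F_nw = 0.6 F_EXX = 288 MPa.
φR_n = 0.75 × 288 × 2775 × 10⁻³ = 599.4 kN.

φR_n ≈ 599 kN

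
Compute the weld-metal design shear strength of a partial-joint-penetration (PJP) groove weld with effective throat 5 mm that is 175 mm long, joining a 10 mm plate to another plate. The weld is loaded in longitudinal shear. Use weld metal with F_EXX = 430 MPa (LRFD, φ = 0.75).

φR_n ≈ 169 kN

Effective throat (given) t_e = 5 mm.
A_we = 5 × 175 = 875 mm².
F_nw = 0.6 F_EXX = 258 MPa.
φR_n = 0.75 × 258 × 875 × 10⁻³ = 169.3 kN.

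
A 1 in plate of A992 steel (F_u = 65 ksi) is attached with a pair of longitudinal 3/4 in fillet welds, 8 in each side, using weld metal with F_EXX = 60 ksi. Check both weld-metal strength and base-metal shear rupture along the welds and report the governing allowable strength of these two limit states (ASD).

t_e = 0.707 × 0.75 = 0.5302 in; L = 16 in.
Weld metal: R_n/Ω = (1/2.0) × 0.6 × 60 × 0.5302 × 16 = 152.7 kip.
Base metal (shear rupture): R_n/Ω = (1/2.0) × 0.6 × 65 × 1 × 16 = 312 kip.
Governing: weld metal.

R_n/Ω ≈ 153 kip (weld metal governs)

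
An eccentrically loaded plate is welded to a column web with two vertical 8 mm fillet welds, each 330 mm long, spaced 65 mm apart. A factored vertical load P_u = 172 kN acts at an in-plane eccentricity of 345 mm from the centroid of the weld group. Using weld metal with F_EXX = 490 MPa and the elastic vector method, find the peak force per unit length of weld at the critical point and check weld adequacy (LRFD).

Total weld length L_w = 660 mm. Treat welds as unit-width lines.
Polar moment about centroid: J = 2[d³/12 + d(b/2)²] = 2[330³/12 + 330×32.5²] = 6687000 mm³.
Direct shear f_v = P/L_w = 172×10³ / 660 = 260.6 N/mm (vertical).
Torsion M = P·e = 172×10³ × 345 = 59340000 N·mm.
Critical point at (x, y) = (32.5, 165) from centroid. f_tx = M·y/J = 1464 N/mm; f_ty = M·x/J = 288.4 N/mm.
Resultant f_max = √[f_tx² + (f_v + f_ty)²] = √[1464² + (260.6 + 288.4)²] = 1564 N/mm.
Capacity per unit length: φr_n = 0.75 × 0.6 × 490 × (0.707 × 8) = 1247 N/mm.
1564 > 1247 → NOT adequate.

f_max ≈ 1560 N/mm; NOT adequate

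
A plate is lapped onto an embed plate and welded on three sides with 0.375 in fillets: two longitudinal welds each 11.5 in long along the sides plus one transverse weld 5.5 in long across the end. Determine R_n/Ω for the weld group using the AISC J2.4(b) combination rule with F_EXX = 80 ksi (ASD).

R_n/Ω ≈ 181 kip

t_e = 0.707 × 0.375 = 0.2651 in.
R_nwl = 0.6 × 80 × 0.2651 × 23 = 292.7 kip (longitudinal, 2 welds).
R_nwt = 0.6 × 80 × 0.2651 × 5.5 = 69.99 kip (transverse, base value).
(i) R_nwl + R_nwt = 362.7 kip; (ii) 0.85 R_nwl + 1.5 R_nwt = 353.8 kip.
R_n = max = 362.7 kip [governs: (i)]; R_n/Ω = 181.3 kip.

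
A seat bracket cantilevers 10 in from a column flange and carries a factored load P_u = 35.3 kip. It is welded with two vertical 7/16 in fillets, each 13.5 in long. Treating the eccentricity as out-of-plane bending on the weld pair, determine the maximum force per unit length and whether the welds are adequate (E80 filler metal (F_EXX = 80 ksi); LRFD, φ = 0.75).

f_max ≈ 5.96 kip/in; adequate

L_w = 2 × 13.5 = 27 in; section modulus (unit throat) S = 2 × L²/6 = 60.75 in².
Direct shear f_v = P/L_w = 35.3/27 = 1.307 kip/in.
Moment M = P × e = 35.3 × 10 = 353 kip·in; bending f_b = M/S = 5.811 kip/in.
f_max = √(f_v² + f_b²) = √(1.307² + 5.811²) = 5.956 kip/in.
φr_n = 0.75 × 0.6 × 80 × (0.707 × 0.4375) = 11.14 kip/in → adequate.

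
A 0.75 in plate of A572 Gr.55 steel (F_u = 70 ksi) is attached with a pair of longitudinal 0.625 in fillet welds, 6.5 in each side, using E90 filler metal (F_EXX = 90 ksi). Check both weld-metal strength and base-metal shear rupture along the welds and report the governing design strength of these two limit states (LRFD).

φR_n ≈ 233 kips (weld metal governs)

t_e = 0.707 × 0.625 = 0.4419 in; L = 13 in.
Weld metal: φR_n = 0.75 × 0.6 × 90 × 0.4419 × 13 = 232.6 kips.
Base metal (shear rupture): φR_n = 0.75 × 0.6 × 70 × 0.75 × 13 = 307.1 kips.
Governing: weld metal.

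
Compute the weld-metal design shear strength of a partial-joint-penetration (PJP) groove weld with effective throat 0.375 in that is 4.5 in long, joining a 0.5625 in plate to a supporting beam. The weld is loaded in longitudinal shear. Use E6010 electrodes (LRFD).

E60XX → F_EXX = 60 ksi.
Effective throat (given) t_e = 0.375 in.
A_we = 0.375 × 4.5 = 1.688 in².
F_nw = 0.6 F_EXX = 36 ksi.
φR_n = 0.75 × 36 × 1.688 = 45.56 kips.

φR_n ≈ 45.6 kips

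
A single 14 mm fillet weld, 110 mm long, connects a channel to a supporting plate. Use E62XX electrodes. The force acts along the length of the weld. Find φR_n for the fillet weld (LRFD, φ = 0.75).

E62XX → F_EXX = 620 MPa.
Effective throat t_e = 0.707 × 14 = 9.898 mm.
Total length L = 110 mm; A_we = 9.898 × 110 = 1089 mm².
F_nw = 0.6 F_EXX = 0.6 × 620 = 372 MPa.
φR_n = 0.75 × 372 × 1089 × 10⁻³ = 303.8 kN.

φR_n ≈ 304 kN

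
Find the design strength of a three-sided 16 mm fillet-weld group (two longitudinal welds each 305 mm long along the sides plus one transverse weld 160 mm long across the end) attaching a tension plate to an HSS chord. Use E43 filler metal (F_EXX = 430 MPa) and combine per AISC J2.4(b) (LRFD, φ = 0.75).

φR_n ≈ 1690 kN

t_e = 0.707 × 16 = 11.31 mm.
R_nwl = 0.6 × 430 × 11.31 × 610 × 10⁻³ = 1780 kN (longitudinal, 2 welds).
R_nwt = 0.6 × 430 × 11.31 × 160 × 10⁻³ = 467 kN (transverse, base value).
(i) R_nwl + R_nwt = 2247 kN; (ii) 0.85 R_nwl + 1.5 R_nwt = 2214 kN.
R_n = max = 2247 kN [governs: (i)]; φR_n = 1685 kN.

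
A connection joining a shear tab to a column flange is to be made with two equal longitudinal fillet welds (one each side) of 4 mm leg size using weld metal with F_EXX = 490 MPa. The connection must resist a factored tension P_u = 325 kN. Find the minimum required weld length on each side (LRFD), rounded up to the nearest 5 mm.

Throat t_e = 0.707 × 4 = 2.828 mm.
φr_n = 0.75 × 0.6 × 490 × 2.828 × 10⁻³ = 0.6236 kN/mm.
L_req = P_u / φr_n = 325 / 0.6236 = 521.2 mm total.
Per side: 521.2 / 2 = 260.6 mm.
Round up → use L = 265 mm on each side.

L = 265 mm on each side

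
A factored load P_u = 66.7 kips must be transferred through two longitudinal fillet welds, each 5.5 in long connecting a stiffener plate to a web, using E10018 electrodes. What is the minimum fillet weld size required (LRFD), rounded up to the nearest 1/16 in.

w = 1/4 in

E100XX → F_EXX = 100 ksi.
Total weld length L = 11 in.
Required throat t_e = P_u / (φ × 0.6 F_EXX × L) = 66.7 / (0.75 × 0.6 × 100 × 11) = 0.1347 in.
Required leg w = t_e / 0.707 = 0.1906 in → use 1/4 in.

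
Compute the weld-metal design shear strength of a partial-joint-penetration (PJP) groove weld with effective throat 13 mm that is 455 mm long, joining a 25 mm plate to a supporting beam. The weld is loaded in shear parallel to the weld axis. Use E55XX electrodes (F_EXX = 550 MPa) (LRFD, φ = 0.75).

Effective throat (given) t_e = 13 mm.
A_we = 13 × 455 = 5915 mm².
F_nw = 0.6 F_EXX = 330 MPa.
φR_n = 0.75 × 330 × 5915 × 10⁻³ = 1464 kN.

φR_n ≈ 1460 kN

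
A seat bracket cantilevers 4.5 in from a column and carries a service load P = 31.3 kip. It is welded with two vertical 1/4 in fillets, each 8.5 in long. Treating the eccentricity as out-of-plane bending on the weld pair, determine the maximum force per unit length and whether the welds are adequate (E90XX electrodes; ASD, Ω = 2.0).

E90XX → F_EXX = 90 ksi.
L_w = 2 × 8.5 = 17 in; section modulus (unit throat) S = 2 × L²/6 = 24.08 in².
Direct shear f_v = P/L_w = 31.3/17 = 1.841 kip/in.
Moment M = P × e = 31.3 × 4.5 = 140.85 kip·in; bending f_b = M/S = 5.848 kip/in.
f_max = √(f_v² + f_b²) = √(1.841² + 5.848²) = 6.131 kip/in.
r_n/Ω = (1/2.0) × 0.6 × 90 × (0.707 × 0.25) = 4.772 kip/in → NOT adequate.

f_max ≈ 6.13 kip/in; NOT adequate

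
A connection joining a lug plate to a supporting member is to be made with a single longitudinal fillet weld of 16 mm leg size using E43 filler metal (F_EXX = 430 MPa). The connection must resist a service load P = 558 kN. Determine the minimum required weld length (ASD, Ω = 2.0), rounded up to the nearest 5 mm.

Throat t_e = 0.707 × 16 = 11.31 mm.
r_n/Ω = (0.6 × 430 × 11.31) / 2.0 = 1459 N/mm = 1.459 kN/mm.
L_req = P / (r_n/Ω) = 558 / 1.459 = 382.4 mm total.
Round up → use L = 385 mm.

L = 385 mm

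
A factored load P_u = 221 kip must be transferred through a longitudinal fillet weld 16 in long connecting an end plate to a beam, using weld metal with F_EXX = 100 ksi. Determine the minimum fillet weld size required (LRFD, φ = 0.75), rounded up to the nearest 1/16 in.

Total weld length L = 16 in.
Required throat t_e = P_u / (φ × 0.6 F_EXX × L) = 221 / (0.75 × 0.6 × 100 × 16) = 0.3069 in.
Required leg w = t_e / 0.707 = 0.4342 in → use 7/16 in.

w = 7/16 in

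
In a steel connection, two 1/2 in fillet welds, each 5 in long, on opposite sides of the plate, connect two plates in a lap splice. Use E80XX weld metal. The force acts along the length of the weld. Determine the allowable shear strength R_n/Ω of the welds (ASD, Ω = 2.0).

R_n/Ω ≈ 84.8 kips

E80XX → F_EXX = 80 ksi.
Effective throat t_e = 0.707 × 0.5 = 0.3535 in.
Total length L = 10 in; A_we = 0.3535 × 10 = 3.535 in².
F_nw = 0.6 F_EXX = 0.6 × 80 = 48 ksi.
R_n = 48 × 3.535 = 169.7 kips; R_n/Ω = 169.7/2.0 = 84.84 kips.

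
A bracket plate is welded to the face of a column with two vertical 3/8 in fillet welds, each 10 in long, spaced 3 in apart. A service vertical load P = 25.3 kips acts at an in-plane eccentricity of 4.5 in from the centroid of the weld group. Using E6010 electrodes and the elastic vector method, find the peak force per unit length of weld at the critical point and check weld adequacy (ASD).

f_max ≈ 3.39 kip/in; adequate

E60XX → F_EXX = 60 ksi.
Total weld length L_w = 20 in. Treat welds as unit-width lines.
Polar moment about centroid: J = 2[d³/12 + d(b/2)²] = 2[10³/12 + 10×1.5²] = 211.7 in³.
Direct shear f_v = P/L_w = 25.3 / 20 = 1.265 kip/in (vertical).
Torsion M = P·e = 25.3 × 4.5 = 113.85 kip·in.
Critical point at (x, y) = (1.5, 5) from centroid. f_tx = M·y/J = 2.689 kip/in; f_ty = M·x/J = 0.8068 kip/in.
Resultant f_max = √[f_tx² + (f_v + f_ty)²] = √[2.689² + (1.265 + 0.8068)²] = 3.395 kip/in.
Capacity per unit length: r_n/Ω = (1/2.0) × 0.6 × 60 × (0.707 × 0.375) = 4.772 kip/in.
3.395 ≤ 4.772 → adequate.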